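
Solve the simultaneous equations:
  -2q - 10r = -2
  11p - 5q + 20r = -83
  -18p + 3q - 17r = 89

p = -3, q = 6, r = -1

Row-reduce the augmented matrix:
Swap R1 and R2.
R1 ← R1 / (11).
R3 ← R3 + 18·R1.
R2 ← R2 / (-2).
R1 ← R1 + 5/11·R2.
R3 ← R3 + 57/11·R2.
R3 ← R3 / (458/11).
R1 ← R1 − 45/11·R3.
R2 ← R2 − 5·R3.
Reading off the reduced rows gives p = -3, q = 6, r = -1.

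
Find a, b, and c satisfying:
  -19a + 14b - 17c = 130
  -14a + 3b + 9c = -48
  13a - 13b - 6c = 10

a = 0, b = 2, c = -6

Row-reduce the augmented matrix:
R1 ← R1 / (-19).
R2 ← R2 + 14·R1.
R3 ← R3 − 13·R1.
R2 ← R2 / (-139/19).
R1 ← R1 + 14/19·R2.
R3 ← R3 + 65/19·R2.
R3 ← R3 / (-3850/139).
R1 ← R1 + 177/139·R3.
R2 ← R2 + 409/139·R3.
Reading off the reduced rows gives a = 0, b = 2, c = -6.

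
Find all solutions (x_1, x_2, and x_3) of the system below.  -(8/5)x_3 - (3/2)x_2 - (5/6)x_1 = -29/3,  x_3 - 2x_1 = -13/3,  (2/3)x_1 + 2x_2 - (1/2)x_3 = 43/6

Row-reduce the augmented matrix:
R1 ← R1 / (-5/6).
R2 ← R2 + 2·R1.
R3 ← R3 − 2/3·R1.
R2 ← R2 / (18/5).
R1 ← R1 − 9/5·R2.
R3 ← R3 − 4/5·R2.
R3 ← R3 / (-257/90).
R1 ← R1 + 1/2·R3.
R2 ← R2 − 121/90·R3.
Reading off the reduced rows gives x_1 = 3, x_2 = 3, x_3 = 5/3.

x_1 = 3, x_2 = 3, x_3 = 5/3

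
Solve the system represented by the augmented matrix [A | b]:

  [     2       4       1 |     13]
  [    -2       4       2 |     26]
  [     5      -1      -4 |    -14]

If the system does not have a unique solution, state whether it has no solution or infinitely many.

Row-reduce the augmented matrix:
R1 ← R1 / (2).
R2 ← R2 + 2·R1.
R3 ← R3 − 5·R1.
R2 ← R2 / (8).
R1 ← R1 − 2·R2.
R3 ← R3 + 11·R2.
R3 ← R3 / (-19/8).
R1 ← R1 + 1/4·R3.
R2 ← R2 − 3/8·R3.
Reading off the reduced rows gives x_1 = -4, x_2 = 6, x_3 = -3.

x_1 = -4, x_2 = 6, x_3 = -3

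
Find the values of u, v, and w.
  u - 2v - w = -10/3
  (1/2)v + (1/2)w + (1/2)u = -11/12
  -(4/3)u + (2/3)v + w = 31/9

u = -7/3, v = 1/2, w = 0

Row-reduce the augmented matrix:
R2 ← R2 − 1/2·R1.
R3 ← R3 + 4/3·R1.
R2 ← R2 / (3/2).
R1 ← R1 + 2·R2.
R3 ← R3 + 2·R2.
R1 ← R1 − 1/3·R3.
R2 ← R2 − 2/3·R3.
Reading off the reduced rows gives u = -7/3, v = 1/2, w = 0.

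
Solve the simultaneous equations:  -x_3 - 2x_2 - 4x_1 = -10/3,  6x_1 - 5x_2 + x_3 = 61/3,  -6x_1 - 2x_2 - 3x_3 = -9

x_1 = 3/2, x_2 = -2, x_3 = 4/3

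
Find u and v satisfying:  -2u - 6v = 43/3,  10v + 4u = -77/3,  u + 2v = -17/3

u = -8/3, v = -3/2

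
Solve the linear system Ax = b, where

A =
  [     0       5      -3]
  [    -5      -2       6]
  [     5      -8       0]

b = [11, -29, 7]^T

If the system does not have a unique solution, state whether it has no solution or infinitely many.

infinitely many solutions

Row-reduce:
Swap R1 and R2.
R1 ← R1 / (-5).
R3 ← R3 − 5·R1.
R2 ← R2 / (5).
R1 ← R1 − 2/5·R2.
R3 ← R3 + 10·R2.
Rank is 2 with 3 unknowns, leaving x_3 free.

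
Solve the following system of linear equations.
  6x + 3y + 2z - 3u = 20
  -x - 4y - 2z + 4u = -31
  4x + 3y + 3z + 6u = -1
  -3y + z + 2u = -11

x = -1, y = 3, z = 4, u = -3

Row-reduce the augmented matrix:
R1 ← R1 / (6).
R2 ← R2 + 1·R1.
R3 ← R3 − 4·R1.
R2 ← R2 / (-7/2).
R1 ← R1 − 1/2·R2.
R3 ← R3 − 1·R2.
R4 ← R4 + 3·R2.
R3 ← R3 / (25/21).
R1 ← R1 − 2/21·R3.
R2 ← R2 − 10/21·R3.
R4 ← R4 − 17/7·R3.
R4 ← R4 / (-484/25).
R1 ← R1 + 18/25·R4.
R2 ← R2 + 23/5·R4.
R3 ← R3 − 189/25·R4.
Reading off the reduced rows gives x = -1, y = 3, z = 4, u = -3.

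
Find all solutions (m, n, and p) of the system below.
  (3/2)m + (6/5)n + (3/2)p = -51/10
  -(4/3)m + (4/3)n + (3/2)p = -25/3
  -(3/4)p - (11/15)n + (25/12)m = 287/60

no solution

Row-reduce:
R1 ← R1 / (3/2).
R2 ← R2 + 4/3·R1.
R3 ← R3 − 25/12·R1.
R2 ← R2 / (12/5).
R1 ← R1 − 4/5·R2.
R3 ← R3 + 12/5·R2.
Row 3 reduces to 0 = -1, a contradiction. The system is inconsistent.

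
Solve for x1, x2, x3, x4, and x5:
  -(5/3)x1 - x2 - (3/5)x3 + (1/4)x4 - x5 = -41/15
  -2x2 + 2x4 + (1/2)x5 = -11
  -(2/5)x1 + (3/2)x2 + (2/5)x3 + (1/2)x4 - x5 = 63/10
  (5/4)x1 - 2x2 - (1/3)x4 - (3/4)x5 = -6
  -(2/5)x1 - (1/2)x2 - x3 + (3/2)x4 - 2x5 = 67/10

Row-reduce the augmented matrix:
R1 ← R1 / (-5/3).
R3 ← R3 + 2/5·R1.
R4 ← R4 − 5/4·R1.
R5 ← R5 + 2/5·R1.
R2 ← R2 / (-2).
R1 ← R1 − 3/5·R2.
R3 ← R3 − 87/50·R2.
R4 ← R4 + 11/4·R2.
R5 ← R5 + 13/50·R2.
R3 ← R3 / (68/125).
R1 ← R1 − 9/25·R3.
R4 ← R4 + 9/20·R3.
R5 ← R5 + 107/125·R3.
R4 ← R4 / (-1783/1632).
R1 ← R1 + 135/136·R4.
R2 ← R2 + 1·R4.
R3 ← R3 − 545/136·R4.
R5 ← R5 − 627/136·R4.
R5 ← R5 / (-362357/28528).
R1 ← R1 − 5700/1783·R5.
R2 ← R2 − 3563/1783·R5.
R3 ← R3 + 274075/28528·R5.
R4 ← R4 − 16035/7132·R5.
Reading off the reduced rows gives x1 = 2, x2 = 5, x3 = -6, x4 = 0, x5 = -2.

x1 = 2, x2 = 5, x3 = -6, x4 = 0, x5 = -2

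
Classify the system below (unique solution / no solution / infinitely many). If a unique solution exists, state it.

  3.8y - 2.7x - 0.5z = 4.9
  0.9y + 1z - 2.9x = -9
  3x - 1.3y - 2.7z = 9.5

x = 4, y = 4, z = -1

Row-reduce the augmented matrix:
R1 ← R1 / (-27/10).
R2 ← R2 + 29/10·R1.
R3 ← R3 − 3·R1.
R2 ← R2 / (-859/270).
R1 ← R1 + 38/27·R2.
R3 ← R3 − 263/90·R2.
R3 ← R3 / (-7919/4295).
R1 ← R1 + 425/859·R3.
R2 ← R2 + 415/859·R3.
Reading off the reduced rows gives x = 4, y = 4, z = -1.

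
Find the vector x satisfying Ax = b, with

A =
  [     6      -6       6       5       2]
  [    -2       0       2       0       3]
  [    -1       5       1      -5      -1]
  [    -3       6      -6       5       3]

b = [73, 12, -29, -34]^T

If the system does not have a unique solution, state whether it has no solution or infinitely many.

infinitely many solutions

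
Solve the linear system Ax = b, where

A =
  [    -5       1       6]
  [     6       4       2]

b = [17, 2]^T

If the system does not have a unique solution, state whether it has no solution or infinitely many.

infinitely many solutions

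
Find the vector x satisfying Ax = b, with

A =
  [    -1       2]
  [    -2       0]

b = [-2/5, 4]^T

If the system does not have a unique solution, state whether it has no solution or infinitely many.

x_1 = -2, x_2 = -6/5

Row-reduce the augmented matrix:
R1 ← R1 / (-1).
R2 ← R2 + 2·R1.
R2 ← R2 / (-4).
R1 ← R1 + 2·R2.
Reading off the reduced rows gives x_1 = -2, x_2 = -6/5.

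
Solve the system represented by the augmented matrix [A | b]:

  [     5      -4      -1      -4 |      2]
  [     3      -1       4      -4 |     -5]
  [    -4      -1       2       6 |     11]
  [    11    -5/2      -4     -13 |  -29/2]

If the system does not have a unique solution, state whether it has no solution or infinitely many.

infinitely many solutions

Row-reduce:
R1 ← R1 / (5).
R2 ← R2 − 3·R1.
R3 ← R3 + 4·R1.
R4 ← R4 − 11·R1.
R2 ← R2 / (7/5).
R1 ← R1 + 4/5·R2.
R3 ← R3 + 21/5·R2.
R4 ← R4 − 63/10·R2.
R3 ← R3 / (15).
R1 ← R1 − 17/7·R3.
R2 ← R2 − 23/7·R3.
R4 ← R4 + 45/2·R3.
Rank is 3 with 4 unknowns, leaving x_4 free.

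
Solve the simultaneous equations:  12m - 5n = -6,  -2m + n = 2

m = 2, n = 6

From equation 2: n = 2 + 2·m.
Substitute into equation 1 and solve: m = 2.
Then n = 6.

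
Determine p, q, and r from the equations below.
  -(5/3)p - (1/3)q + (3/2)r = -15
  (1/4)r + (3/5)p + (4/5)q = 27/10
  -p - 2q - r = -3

p = 3, q = 3, r = -6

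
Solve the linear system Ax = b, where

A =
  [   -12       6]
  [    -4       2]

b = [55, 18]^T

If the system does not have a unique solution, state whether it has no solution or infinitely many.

no solution

Row-reduce:
R1 ← R1 / (-12).
R2 ← R2 + 4·R1.
Row 2 reduces to 0 = -1/3, a contradiction. The system is inconsistent.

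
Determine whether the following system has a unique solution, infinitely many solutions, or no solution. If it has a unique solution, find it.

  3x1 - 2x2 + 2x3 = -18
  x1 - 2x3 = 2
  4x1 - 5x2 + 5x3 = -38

x1 = -2, x2 = 4, x3 = -2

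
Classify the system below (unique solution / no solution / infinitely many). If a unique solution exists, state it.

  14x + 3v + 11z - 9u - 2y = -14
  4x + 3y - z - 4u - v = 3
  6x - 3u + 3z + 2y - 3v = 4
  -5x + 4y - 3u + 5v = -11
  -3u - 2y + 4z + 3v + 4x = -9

Row-reduce:
R1 ← R1 / (14).
R2 ← R2 − 4·R1.
R3 ← R3 − 6·R1.
R4 ← R4 + 5·R1.
R5 ← R5 − 4·R1.
R2 ← R2 / (25/7).
R1 ← R1 + 1/7·R2.
R3 ← R3 − 20/7·R2.
R4 ← R4 − 23/7·R2.
R5 ← R5 + 10/7·R2.
R3 ← R3 / (8/5).
R1 ← R1 − 31/50·R3.
R2 ← R2 + 29/25·R3.
R4 ← R4 − 387/50·R3.
R5 ← R5 + 4/5·R3.
R4 ← R4 / (-583/40).
R1 ← R1 + 59/40·R4.
R2 ← R2 − 21/20·R4.
R3 ← R3 − 5/4·R4.
Rank is 4 with 5 unknowns, leaving v free.

infinitely many solutions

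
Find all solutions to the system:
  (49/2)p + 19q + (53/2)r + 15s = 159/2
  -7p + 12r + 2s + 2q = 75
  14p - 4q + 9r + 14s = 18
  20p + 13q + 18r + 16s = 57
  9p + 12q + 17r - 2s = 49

no solution

Row-reduce:
R1 ← R1 / (49/2).
R2 ← R2 + 7·R1.
R3 ← R3 − 14·R1.
R4 ← R4 − 20·R1.
R5 ← R5 − 9·R1.
R2 ← R2 / (52/7).
R1 ← R1 − 38/49·R2.
R3 ← R3 + 104/7·R2.
R4 ← R4 + 123/49·R2.
R5 ← R5 − 246/49·R2.
R3 ← R3 / (33).
R1 ← R1 + 25/26·R3.
R2 ← R2 − 137/52·R3.
R4 ← R4 − 155/52·R3.
R5 ← R5 + 155/26·R3.
R4 ← R4 / (655/154).
R1 ← R1 − 37/77·R4.
R2 ← R2 + 13/22·R4.
R3 ← R3 − 6/11·R4.
R5 ← R5 + 655/77·R4.
Row 5 reduces to 0 = 4, a contradiction. The system is inconsistent.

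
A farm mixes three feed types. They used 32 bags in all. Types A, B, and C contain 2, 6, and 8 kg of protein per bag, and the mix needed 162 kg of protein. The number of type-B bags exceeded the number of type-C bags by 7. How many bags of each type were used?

type-A bags: 11, type-B bags: 14, type-C bags: 7

Let a = type-A bags, b = type-B bags, c = type-C bags.
  a + b + c = 32
  2a + 6b + 8c = 162
  b - c = 7
Row-reduce the augmented matrix:
R2 ← R2 − 2·R1.
R2 ← R2 / (4).
R1 ← R1 − 1·R2.
R3 ← R3 − 1·R2.
R3 ← R3 / (-5/2).
R1 ← R1 + 1/2·R3.
R2 ← R2 − 3/2·R3.
Reading off the reduced rows gives a = 11, b = 14, c = 7.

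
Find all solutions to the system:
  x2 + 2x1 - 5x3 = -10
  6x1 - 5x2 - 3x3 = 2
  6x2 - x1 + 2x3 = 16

x1 = 4, x2 = 2, x3 = 4

Row-reduce the augmented matrix:
R1 ← R1 / (2).
R2 ← R2 − 6·R1.
R3 ← R3 + 1·R1.
R2 ← R2 / (-8).
R1 ← R1 − 1/2·R2.
R3 ← R3 − 13/2·R2.
R3 ← R3 / (37/4).
R1 ← R1 + 7/4·R3.
R2 ← R2 + 3/2·R3.
Reading off the reduced rows gives x1 = 4, x2 = 2, x3 = 4.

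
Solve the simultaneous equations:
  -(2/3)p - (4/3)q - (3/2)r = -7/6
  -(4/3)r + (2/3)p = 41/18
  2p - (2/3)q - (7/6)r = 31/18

p = 3/4, q = 2, r = -4/3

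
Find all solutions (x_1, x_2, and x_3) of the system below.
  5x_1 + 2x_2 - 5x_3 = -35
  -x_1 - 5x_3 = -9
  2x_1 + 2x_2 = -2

Row-reduce the augmented matrix:
R1 ← R1 / (5).
R2 ← R2 + 1·R1.
R3 ← R3 − 2·R1.
R2 ← R2 / (2/5).
R1 ← R1 − 2/5·R2.
R3 ← R3 − 6/5·R2.
R3 ← R3 / (20).
R1 ← R1 − 5·R3.
R2 ← R2 + 15·R3.
Reading off the reduced rows gives x_1 = -6, x_2 = 5, x_3 = 3.

x_1 = -6, x_2 = 5, x_3 = 3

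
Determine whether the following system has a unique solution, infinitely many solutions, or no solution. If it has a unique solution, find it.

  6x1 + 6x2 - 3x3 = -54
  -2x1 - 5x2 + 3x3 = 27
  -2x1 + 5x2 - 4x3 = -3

x1 = -6, x2 = -3, x3 = 0

Row-reduce the augmented matrix:
R1 ← R1 / (6).
R2 ← R2 + 2·R1.
R3 ← R3 + 2·R1.
R2 ← R2 / (-3).
R1 ← R1 − 1·R2.
R3 ← R3 − 7·R2.
R3 ← R3 / (-1/3).
R1 ← R1 − 1/6·R3.
R2 ← R2 + 2/3·R3.
Reading off the reduced rows gives x1 = -6, x2 = -3, x3 = 0.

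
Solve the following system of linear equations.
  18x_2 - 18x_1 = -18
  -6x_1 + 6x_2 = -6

Row-reduce:
R1 ← R1 / (-18).
R2 ← R2 + 6·R1.
Rank is 1 with 2 unknowns, leaving x_2 free.

infinitely many solutions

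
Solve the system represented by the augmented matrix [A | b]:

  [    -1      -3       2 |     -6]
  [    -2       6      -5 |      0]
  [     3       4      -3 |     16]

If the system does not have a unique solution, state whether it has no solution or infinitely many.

x_1 = 4, x_2 = -2, x_3 = -4

Row-reduce the augmented matrix:
R1 ← R1 / (-1).
R2 ← R2 + 2·R1.
R3 ← R3 − 3·R1.
R2 ← R2 / (12).
R1 ← R1 − 3·R2.
R3 ← R3 + 5·R2.
R3 ← R3 / (-3/4).
R1 ← R1 − 1/4·R3.
R2 ← R2 + 3/4·R3.
Reading off the reduced rows gives x_1 = 4, x_2 = -2, x_3 = -4.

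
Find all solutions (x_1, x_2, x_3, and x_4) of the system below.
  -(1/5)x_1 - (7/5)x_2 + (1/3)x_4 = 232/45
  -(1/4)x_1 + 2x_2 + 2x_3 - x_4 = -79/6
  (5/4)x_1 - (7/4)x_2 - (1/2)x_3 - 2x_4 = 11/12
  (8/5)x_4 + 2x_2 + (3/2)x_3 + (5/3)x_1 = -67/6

Row-reduce the augmented matrix:
R1 ← R1 / (-1/5).
R2 ← R2 + 1/4·R1.
R3 ← R3 − 5/4·R1.
R4 ← R4 − 5/3·R1.
R2 ← R2 / (15/4).
R1 ← R1 − 7·R2.
R3 ← R3 + 21/2·R2.
R4 ← R4 + 29/3·R2.
R3 ← R3 / (51/10).
R1 ← R1 + 56/15·R3.
R2 ← R2 − 8/15·R3.
R4 ← R4 − 599/90·R3.
R4 ← R4 / (159559/27540).
R1 ← R1 + 856/459·R4.
R2 ← R2 − 13/459·R4.
R3 ← R3 + 233/306·R4.
Reading off the reduced rows gives x_1 = -2, x_2 = -3, x_3 = -3, x_4 = 5/3.

x_1 = -2, x_2 = -3, x_3 = -3, x_4 = 5/3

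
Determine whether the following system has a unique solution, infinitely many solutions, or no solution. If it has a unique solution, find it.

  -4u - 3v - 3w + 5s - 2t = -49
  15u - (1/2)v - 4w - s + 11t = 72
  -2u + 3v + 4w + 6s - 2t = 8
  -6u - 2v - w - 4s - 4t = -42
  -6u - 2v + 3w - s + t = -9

Row-reduce:
R1 ← R1 / (-4).
R2 ← R2 − 15·R1.
R3 ← R3 + 2·R1.
R4 ← R4 + 6·R1.
R5 ← R5 + 6·R1.
R2 ← R2 / (-47/4).
R1 ← R1 − 3/4·R2.
R3 ← R3 − 9/2·R2.
R4 ← R4 − 5/2·R2.
R5 ← R5 − 5/2·R2.
R3 ← R3 / (-16/47).
R1 ← R1 + 21/94·R3.
R2 ← R2 − 61/47·R3.
R4 ← R4 − 12/47·R3.
R5 ← R5 − 200/47·R3.
Swap R4 and R5.
R4 ← R4 / (124).
R1 ← R1 + 55/8·R4.
R2 ← R2 − 151/4·R4.
R3 ← R3 + 121/4·R4.
Rank is 4 with 5 unknowns, leaving t free.

infinitely many solutions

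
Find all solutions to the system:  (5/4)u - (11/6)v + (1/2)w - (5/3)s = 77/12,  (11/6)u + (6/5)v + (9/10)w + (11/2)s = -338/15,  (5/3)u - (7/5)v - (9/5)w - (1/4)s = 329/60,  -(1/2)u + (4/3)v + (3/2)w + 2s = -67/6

infinitely many solutions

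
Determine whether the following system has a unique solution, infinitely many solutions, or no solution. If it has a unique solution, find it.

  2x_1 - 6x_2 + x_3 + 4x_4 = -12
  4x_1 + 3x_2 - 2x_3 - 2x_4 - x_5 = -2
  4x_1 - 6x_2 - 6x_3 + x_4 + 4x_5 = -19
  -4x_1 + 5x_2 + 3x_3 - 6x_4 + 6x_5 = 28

infinitely many solutions

Row-reduce:
R1 ← R1 / (2).
R2 ← R2 − 4·R1.
R3 ← R3 − 4·R1.
R4 ← R4 + 4·R1.
R2 ← R2 / (15).
R1 ← R1 + 3·R2.
R3 ← R3 − 6·R2.
R4 ← R4 + 7·R2.
R3 ← R3 / (-32/5).
R1 ← R1 + 3/10·R3.
R2 ← R2 + 4/15·R3.
R4 ← R4 − 47/15·R3.
R4 ← R4 / (-397/96).
R1 ← R1 − 9/64·R4.
R2 ← R2 + 13/24·R4.
R3 ← R3 − 15/32·R4.
Rank is 4 with 5 unknowns, leaving x_5 free.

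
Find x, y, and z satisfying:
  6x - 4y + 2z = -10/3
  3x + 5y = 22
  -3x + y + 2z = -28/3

x = 7/3, y = 3, z = -8/3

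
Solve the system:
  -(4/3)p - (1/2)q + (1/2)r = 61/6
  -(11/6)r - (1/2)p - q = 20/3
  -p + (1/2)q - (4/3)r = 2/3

Row-reduce the augmented matrix:
R1 ← R1 / (-4/3).
R2 ← R2 + 1/2·R1.
R3 ← R3 + 1·R1.
R2 ← R2 / (-13/16).
R1 ← R1 − 3/8·R2.
R3 ← R3 − 7/8·R2.
R3 ← R3 / (-101/26).
R1 ← R1 + 17/13·R3.
R2 ← R2 − 97/39·R3.
Reading off the reduced rows gives p = -5, q = -6, r = 1.

p = -5, q = -6, r = 1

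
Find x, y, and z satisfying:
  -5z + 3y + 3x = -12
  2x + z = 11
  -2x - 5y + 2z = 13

x = 4, y = -3, z = 3

Row-reduce the augmented matrix:
R1 ← R1 / (3).
R2 ← R2 − 2·R1.
R3 ← R3 + 2·R1.
R2 ← R2 / (-2).
R1 ← R1 − 1·R2.
R3 ← R3 + 3·R2.
R3 ← R3 / (-47/6).
R1 ← R1 − 1/2·R3.
R2 ← R2 + 13/6·R3.
Reading off the reduced rows gives x = 4, y = -3, z = 3.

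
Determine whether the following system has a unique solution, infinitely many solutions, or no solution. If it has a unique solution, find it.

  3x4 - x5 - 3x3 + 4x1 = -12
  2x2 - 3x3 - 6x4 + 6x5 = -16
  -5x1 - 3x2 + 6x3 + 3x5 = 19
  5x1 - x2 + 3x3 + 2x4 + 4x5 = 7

Row-reduce:
R1 ← R1 / (4).
R3 ← R3 + 5·R1.
R4 ← R4 − 5·R1.
R2 ← R2 / (2).
R3 ← R3 + 3·R2.
R4 ← R4 + 1·R2.
R3 ← R3 / (-9/4).
R1 ← R1 + 3/4·R3.
R2 ← R2 + 3/2·R3.
R4 ← R4 − 21/4·R3.
R4 ← R4 / (-17).
R1 ← R1 − 5/2·R4.
R2 ← R2 − 1/2·R4.
R3 ← R3 − 7/3·R4.
Rank is 4 with 5 unknowns, leaving x5 free.

infinitely many solutions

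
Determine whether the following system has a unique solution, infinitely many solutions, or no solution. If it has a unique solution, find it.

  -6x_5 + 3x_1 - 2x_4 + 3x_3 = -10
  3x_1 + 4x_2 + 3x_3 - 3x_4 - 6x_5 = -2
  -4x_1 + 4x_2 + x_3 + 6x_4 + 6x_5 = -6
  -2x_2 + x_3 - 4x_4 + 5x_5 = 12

infinitely many solutions

Row-reduce:
R1 ← R1 / (3).
R2 ← R2 − 3·R1.
R3 ← R3 + 4·R1.
R2 ← R2 / (4).
R3 ← R3 − 4·R2.
R4 ← R4 + 2·R2.
R3 ← R3 / (5).
R1 ← R1 − 1·R3.
R4 ← R4 − 1·R3.
R4 ← R4 / (-161/30).
R1 ← R1 + 23/15·R4.
R2 ← R2 + 1/4·R4.
R3 ← R3 − 13/15·R4.
Rank is 4 with 5 unknowns, leaving x_5 free.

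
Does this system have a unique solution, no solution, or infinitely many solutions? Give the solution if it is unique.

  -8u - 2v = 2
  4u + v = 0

no solution

Row-reduce:
R1 ← R1 / (-8).
R2 ← R2 − 4·R1.
Row 2 reduces to 0 = 1, a contradiction. The system is inconsistent.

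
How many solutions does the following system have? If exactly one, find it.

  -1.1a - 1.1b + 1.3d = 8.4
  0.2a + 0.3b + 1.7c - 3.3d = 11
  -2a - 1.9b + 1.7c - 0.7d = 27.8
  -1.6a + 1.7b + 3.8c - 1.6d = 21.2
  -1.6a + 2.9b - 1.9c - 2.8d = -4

a = -6, b = -4, c = 4, d = -2

Row-reduce the augmented matrix:
R1 ← R1 / (-11/10).
R2 ← R2 − 1/5·R1.
R3 ← R3 + 2·R1.
R4 ← R4 + 8/5·R1.
R5 ← R5 + 8/5·R1.
R2 ← R2 / (1/10).
R1 ← R1 − 1·R2.
R3 ← R3 − 1/10·R2.
R4 ← R4 − 33/10·R2.
R5 ← R5 − 9/2·R2.
Swap R3 and R4.
R3 ← R3 / (-523/10).
R1 ← R1 + 17·R3.
R2 ← R2 − 17·R3.
R5 ← R5 + 392/5·R3.
Swap R4 and R5.
R4 ← R4 / (-756381/57530).
R1 ← R1 + 13077/5753·R4.
R2 ← R2 − 6278/5753·R4.
R3 ← R3 + 10737/5753·R4.
R5 reduces to 0 = 0, so the extra equation is consistent.
Reading off the reduced rows gives a = -6, b = -4, c = 4, d = -2.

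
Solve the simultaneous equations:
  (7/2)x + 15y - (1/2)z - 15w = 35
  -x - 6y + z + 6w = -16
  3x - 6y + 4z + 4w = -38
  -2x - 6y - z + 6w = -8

no solution

Row-reduce:
R1 ← R1 / (7/2).
R2 ← R2 + 1·R1.
R3 ← R3 − 3·R1.
R4 ← R4 + 2·R1.
R2 ← R2 / (-12/7).
R1 ← R1 − 30/7·R2.
R3 ← R3 + 132/7·R2.
R4 ← R4 − 18/7·R2.
R3 ← R3 / (-5).
R1 ← R1 − 2·R3.
R2 ← R2 + 1/2·R3.
Row 4 reduces to 0 = 3, a contradiction. The system is inconsistent.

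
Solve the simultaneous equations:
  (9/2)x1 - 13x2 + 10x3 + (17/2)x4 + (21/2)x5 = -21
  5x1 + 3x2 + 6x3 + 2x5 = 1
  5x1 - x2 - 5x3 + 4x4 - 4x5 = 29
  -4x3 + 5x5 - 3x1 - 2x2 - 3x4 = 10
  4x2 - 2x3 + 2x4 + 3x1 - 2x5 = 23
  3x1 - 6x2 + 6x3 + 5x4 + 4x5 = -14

no solution

Row-reduce:
R1 ← R1 / (9/2).
R2 ← R2 − 5·R1.
R3 ← R3 − 5·R1.
R4 ← R4 + 3·R1.
R5 ← R5 − 3·R1.
R6 ← R6 − 3·R1.
R2 ← R2 / (157/9).
R1 ← R1 + 26/9·R2.
R3 ← R3 − 121/9·R2.
R4 ← R4 + 32/3·R2.
R5 ← R5 − 38/3·R2.
R6 ← R6 − 8/3·R2.
R3 ← R3 / (-1911/157).
R1 ← R1 − 216/157·R3.
R2 ← R2 + 46/157·R3.
R4 ← R4 + 72/157·R3.
R5 ← R5 + 778/157·R3.
R6 ← R6 − 18/157·R3.
R4 ← R4 / (-2024/637).
R1 ← R1 − 339/637·R4.
R2 ← R2 + 373/637·R4.
R3 ← R3 + 96/637·R4.
R5 ← R5 − 1557/637·R4.
R6 ← R6 − 506/637·R4.
R5 ← R5 / (3181/506).
R1 ← R1 − 443/506·R5.
R2 ← R2 + 777/506·R5.
R3 ← R3 − 94/253·R5.
R4 ← R4 + 1019/506·R5.
Row 6 reduces to 0 = -1, a contradiction. The system is inconsistent.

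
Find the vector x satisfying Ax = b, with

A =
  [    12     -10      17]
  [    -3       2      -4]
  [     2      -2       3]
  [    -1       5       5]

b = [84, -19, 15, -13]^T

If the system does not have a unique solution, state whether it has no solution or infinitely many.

no solution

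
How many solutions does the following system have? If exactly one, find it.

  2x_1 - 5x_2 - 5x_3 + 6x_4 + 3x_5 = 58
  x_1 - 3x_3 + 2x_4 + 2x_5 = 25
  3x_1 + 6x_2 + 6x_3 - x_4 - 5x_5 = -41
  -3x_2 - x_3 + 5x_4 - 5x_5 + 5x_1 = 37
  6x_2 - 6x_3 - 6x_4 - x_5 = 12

Row-reduce the augmented matrix:
R1 ← R1 / (2).
R2 ← R2 − 1·R1.
R3 ← R3 − 3·R1.
R4 ← R4 − 5·R1.
R2 ← R2 / (5/2).
R1 ← R1 + 5/2·R2.
R3 ← R3 − 27/2·R2.
R4 ← R4 − 19/2·R2.
R5 ← R5 − 6·R2.
R3 ← R3 / (81/5).
R1 ← R1 + 3·R3.
R2 ← R2 + 1/5·R3.
R4 ← R4 − 67/5·R3.
R5 ← R5 + 24/5·R3.
R4 ← R4 / (-194/81).
R1 ← R1 − 31/27·R4.
R2 ← R2 + 37/81·R4.
R3 ← R3 + 23/81·R4.
R5 ← R5 + 134/27·R4.
R5 ← R5 / (302/97).
R1 ← R1 + 451/194·R5.
R2 ← R2 − 169/194·R5.
R3 ← R3 + 47/194·R5.
R4 ← R4 − 349/194·R5.
Reading off the reduced rows gives x_1 = 3, x_2 = -2, x_3 = -6, x_4 = 2, x_5 = 0.

x_1 = 3, x_2 = -2, x_3 = -6, x_4 = 2, x_5 = 0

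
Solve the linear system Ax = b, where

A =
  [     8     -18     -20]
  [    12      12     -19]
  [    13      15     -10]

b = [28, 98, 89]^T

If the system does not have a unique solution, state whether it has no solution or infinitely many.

x_1 = 3, x_2 = 2, x_3 = -2

Row-reduce the augmented matrix:
R1 ← R1 / (8).
R2 ← R2 − 12·R1.
R3 ← R3 − 13·R1.
R2 ← R2 / (39).
R1 ← R1 + 9/4·R2.
R3 ← R3 − 177/4·R2.
R3 ← R3 / (521/52).
R1 ← R1 + 97/52·R3.
R2 ← R2 − 11/39·R3.
Reading off the reduced rows gives x_1 = 3, x_2 = 2, x_3 = -2.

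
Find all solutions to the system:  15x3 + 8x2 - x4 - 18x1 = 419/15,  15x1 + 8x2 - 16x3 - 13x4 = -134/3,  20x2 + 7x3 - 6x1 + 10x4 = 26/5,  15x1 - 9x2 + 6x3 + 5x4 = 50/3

x1 = -1/5, x2 = -2/3, x3 = 2, x4 = 1/3

Row-reduce the augmented matrix:
R1 ← R1 / (-18).
R2 ← R2 − 15·R1.
R3 ← R3 + 6·R1.
R4 ← R4 − 15·R1.
R2 ← R2 / (44/3).
R1 ← R1 + 4/9·R2.
R3 ← R3 − 52/3·R2.
R4 ← R4 + 7/3·R2.
R3 ← R3 / (135/22).
R1 ← R1 + 31/33·R3.
R2 ← R2 + 21/88·R3.
R4 ← R4 − 1579/88·R3.
R4 ← R4 / (-41069/540).
R1 ← R1 − 1507/405·R4.
R2 ← R2 − 17/180·R4.
R3 ← R3 − 587/135·R4.
Reading off the reduced rows gives x1 = -1/5, x2 = -2/3, x3 = 2, x4 = 1/3.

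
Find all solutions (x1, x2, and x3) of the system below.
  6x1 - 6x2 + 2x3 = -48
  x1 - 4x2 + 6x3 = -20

Row-reduce:
R1 ← R1 / (6).
R2 ← R2 − 1·R1.
R2 ← R2 / (-3).
R1 ← R1 + 1·R2.
Rank is 2 with 3 unknowns, leaving x3 free.

infinitely many solutions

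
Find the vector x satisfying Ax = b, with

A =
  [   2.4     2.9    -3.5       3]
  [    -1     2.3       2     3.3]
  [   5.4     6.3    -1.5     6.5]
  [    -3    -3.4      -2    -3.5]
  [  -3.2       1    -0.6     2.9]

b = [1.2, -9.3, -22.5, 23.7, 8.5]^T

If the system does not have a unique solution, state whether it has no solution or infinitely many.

x_1 = -4, x_2 = 2, x_3 = -4, x_4 = -3

Row-reduce the augmented matrix:
R1 ← R1 / (12/5).
R2 ← R2 + 1·R1.
R3 ← R3 − 27/5·R1.
R4 ← R4 + 3·R1.
R5 ← R5 + 16/5·R1.
R2 ← R2 / (421/120).
R1 ← R1 − 29/24·R2.
R3 ← R3 + 9/40·R2.
R4 ← R4 − 9/40·R2.
R5 ← R5 − 73/15·R2.
R3 ← R3 / (5397/842).
R1 ← R1 + 1385/842·R3.
R2 ← R2 − 65/421·R3.
R4 ← R4 + 5397/842·R3.
R5 ← R5 + 12668/2105·R3.
Swap R4 and R5.
R4 ← R4 / (169361/269850).
R1 ← R1 + 3307/10794·R4.
R2 ← R2 − 6994/5397·R4.
R3 ← R3 − 176/26985·R4.
R5 reduces to 0 = 0, so the extra equation is consistent.
Reading off the reduced rows gives x_1 = -4, x_2 = 2, x_3 = -4, x_4 = -3.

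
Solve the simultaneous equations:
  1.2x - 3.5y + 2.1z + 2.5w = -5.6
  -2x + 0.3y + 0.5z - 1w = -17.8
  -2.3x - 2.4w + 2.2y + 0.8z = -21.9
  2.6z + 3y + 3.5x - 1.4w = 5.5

Row-reduce the augmented matrix:
R1 ← R1 / (6/5).
R2 ← R2 + 2·R1.
R3 ← R3 + 23/10·R1.
R4 ← R4 − 7/2·R1.
R2 ← R2 / (-83/15).
R1 ← R1 + 35/12·R2.
R3 ← R3 + 541/120·R2.
R4 ← R4 − 317/24·R2.
R3 ← R3 / (5199/3320).
R1 ← R1 + 119/332·R3.
R2 ← R2 + 60/83·R3.
R4 ← R4 − 19997/3320·R3.
R4 ← R4 / (-7071/17330).
R1 ← R1 − 643/1733·R4.
R2 ← R2 + 2285/3466·R4.
R3 ← R3 + 417/3466·R4.
Reading off the reduced rows gives x = 5, y = 4, z = -6, w = 6.

x = 5, y = 4, z = -6, w = 6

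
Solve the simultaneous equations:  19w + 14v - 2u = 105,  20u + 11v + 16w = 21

infinitely many solutions

Row-reduce:
R1 ← R1 / (-2).
R2 ← R2 − 20·R1.
R2 ← R2 / (151).
R1 ← R1 + 7·R2.
Rank is 2 with 3 unknowns, leaving w free.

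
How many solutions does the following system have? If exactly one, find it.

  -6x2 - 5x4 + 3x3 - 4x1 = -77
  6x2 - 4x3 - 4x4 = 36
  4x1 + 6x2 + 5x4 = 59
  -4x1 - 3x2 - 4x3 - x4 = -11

x1 = 5, x2 = 4, x3 = -6, x4 = 3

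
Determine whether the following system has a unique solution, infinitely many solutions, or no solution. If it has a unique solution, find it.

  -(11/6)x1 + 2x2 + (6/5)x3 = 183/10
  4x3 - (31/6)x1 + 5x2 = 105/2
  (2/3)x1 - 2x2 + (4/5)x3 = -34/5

Row-reduce:
R1 ← R1 / (-11/6).
R2 ← R2 + 31/6·R1.
R3 ← R3 − 2/3·R1.
R2 ← R2 / (-7/11).
R1 ← R1 + 12/11·R2.
R3 ← R3 + 14/11·R2.
Row 3 reduces to 0 = -2, a contradiction. The system is inconsistent.

no solution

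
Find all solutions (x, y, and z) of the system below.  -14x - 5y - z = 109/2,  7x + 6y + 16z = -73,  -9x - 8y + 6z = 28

x = -3, y = -2, z = -5/2

Row-reduce the augmented matrix:
R1 ← R1 / (-14).
R2 ← R2 − 7·R1.
R3 ← R3 + 9·R1.
R2 ← R2 / (7/2).
R1 ← R1 − 5/14·R2.
R3 ← R3 + 67/14·R2.
R3 ← R3 / (1364/49).
R1 ← R1 + 74/49·R3.
R2 ← R2 − 31/7·R3.
Reading off the reduced rows gives x = -3, y = -2, z = -5/2.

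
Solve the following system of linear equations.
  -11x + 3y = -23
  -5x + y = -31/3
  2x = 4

x = 2, y = -1/3

Row-reduce the augmented matrix:
R1 ← R1 / (-11).
R2 ← R2 + 5·R1.
R3 ← R3 − 2·R1.
R2 ← R2 / (-4/11).
R1 ← R1 + 3/11·R2.
R3 ← R3 − 6/11·R2.
R3 reduces to 0 = 0, so the extra equation is consistent.
Reading off the reduced rows gives x = 2, y = -1/3.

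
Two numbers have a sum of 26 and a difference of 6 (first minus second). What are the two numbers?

first number: 16, second number: 10

Let x = first number, y = second number.
  x + y = 26
  x - y = 6
Row-reduce the augmented matrix:
R2 ← R2 − 1·R1.
R2 ← R2 / (-2).
R1 ← R1 − 1·R2.
Reading off the reduced rows gives x = 16, y = 10.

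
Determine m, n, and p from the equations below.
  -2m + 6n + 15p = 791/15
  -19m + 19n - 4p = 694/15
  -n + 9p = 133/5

Row-reduce the augmented matrix:
R1 ← R1 / (-2).
R2 ← R2 + 19·R1.
R2 ← R2 / (-38).
R1 ← R1 + 3·R2.
R3 ← R3 + 1·R2.
R3 ← R3 / (977/76).
R1 ← R1 − 309/76·R3.
R2 ← R2 − 293/76·R3.
Reading off the reduced rows gives m = -8/3, n = 2/5, p = 3.

m = -8/3, n = 2/5, p = 3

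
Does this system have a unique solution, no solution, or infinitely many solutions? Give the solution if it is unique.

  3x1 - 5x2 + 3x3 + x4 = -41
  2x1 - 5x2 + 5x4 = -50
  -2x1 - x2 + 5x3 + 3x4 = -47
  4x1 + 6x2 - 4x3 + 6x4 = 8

Row-reduce the augmented matrix:
R1 ← R1 / (3).
R2 ← R2 − 2·R1.
R3 ← R3 + 2·R1.
R4 ← R4 − 4·R1.
R2 ← R2 / (-5/3).
R1 ← R1 + 5/3·R2.
R3 ← R3 + 13/3·R2.
R4 ← R4 − 38/3·R2.
R3 ← R3 / (61/5).
R1 ← R1 − 3·R3.
R2 ← R2 − 6/5·R3.
R4 ← R4 + 116/5·R3.
R4 ← R4 / (1412/61).
R1 ← R1 + 130/61·R4.
R2 ← R2 + 113/61·R4.
R3 ← R3 + 38/61·R4.
Reading off the reduced rows gives x1 = 0, x2 = 4, x3 = -5, x4 = -6.

x1 = 0, x2 = 4, x3 = -5, x4 = -6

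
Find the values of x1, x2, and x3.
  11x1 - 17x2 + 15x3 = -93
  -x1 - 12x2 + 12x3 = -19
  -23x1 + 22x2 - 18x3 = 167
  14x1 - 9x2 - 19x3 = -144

Row-reduce the augmented matrix:
R1 ← R1 / (11).
R2 ← R2 + 1·R1.
R3 ← R3 + 23·R1.
R4 ← R4 − 14·R1.
R2 ← R2 / (-149/11).
R1 ← R1 + 17/11·R2.
R3 ← R3 + 149/11·R2.
R4 ← R4 − 139/11·R2.
Swap R3 and R4.
R3 ← R3 / (-3818/149).
R1 ← R1 + 24/149·R3.
R2 ← R2 + 147/149·R3.
R4 reduces to 0 = 0, so the extra equation is consistent.
Reading off the reduced rows gives x1 = -5, x2 = 4, x3 = 2.

x1 = -5, x2 = 4, x3 = 2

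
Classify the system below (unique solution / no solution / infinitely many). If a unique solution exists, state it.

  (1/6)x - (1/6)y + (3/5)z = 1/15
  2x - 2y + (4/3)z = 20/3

infinitely many solutions

Row-reduce:
R1 ← R1 / (1/6).
R2 ← R2 − 2·R1.
R2 ← R2 / (-88/15).
R1 ← R1 − 18/5·R2.
Rank is 2 with 3 unknowns, leaving y free.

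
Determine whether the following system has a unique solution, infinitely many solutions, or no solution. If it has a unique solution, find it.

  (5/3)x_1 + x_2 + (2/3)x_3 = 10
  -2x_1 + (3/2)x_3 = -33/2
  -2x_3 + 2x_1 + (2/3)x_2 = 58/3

Row-reduce the augmented matrix:
R1 ← R1 / (5/3).
R2 ← R2 + 2·R1.
R3 ← R3 − 2·R1.
R2 ← R2 / (6/5).
R1 ← R1 − 3/5·R2.
R3 ← R3 + 8/15·R2.
R3 ← R3 / (-16/9).
R1 ← R1 + 3/4·R3.
R2 ← R2 − 23/12·R3.
Reading off the reduced rows gives x_1 = 6, x_2 = 2, x_3 = -3.

x_1 = 6, x_2 = 2, x_3 = -3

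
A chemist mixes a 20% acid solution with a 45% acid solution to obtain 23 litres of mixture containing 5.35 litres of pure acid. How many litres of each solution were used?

Let a = litres of solution A, b = litres of solution B.
  a + b = 23
  (1/5)a + (9/20)b = 107/20
From equation 1: a = 23 − b.
Substitute into equation 2 and solve: b = 3.
Then a = 20.

litres of solution A: 20, litres of solution B: 3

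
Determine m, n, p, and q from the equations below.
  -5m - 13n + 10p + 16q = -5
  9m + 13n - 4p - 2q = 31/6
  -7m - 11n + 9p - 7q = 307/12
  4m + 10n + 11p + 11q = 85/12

m = 8/3, n = -1, p = 7/3, q = -7/4

Row-reduce the augmented matrix:
R1 ← R1 / (-5).
R2 ← R2 − 9·R1.
R3 ← R3 + 7·R1.
R4 ← R4 − 4·R1.
R2 ← R2 / (-52/5).
R1 ← R1 − 13/5·R2.
R3 ← R3 − 36/5·R2.
R4 ← R4 + 2/5·R2.
R3 ← R3 / (61/13).
R1 ← R1 − 3/2·R3.
R2 ← R2 + 35/26·R3.
R4 ← R4 − 240/13·R3.
R4 ← R4 / (3992/61).
R1 ← R1 − 425/61·R4.
R2 ← R2 + 347/61·R4.
R3 ← R3 + 141/61·R4.
Reading off the reduced rows gives m = 8/3, n = -1, p = 7/3, q = -7/4.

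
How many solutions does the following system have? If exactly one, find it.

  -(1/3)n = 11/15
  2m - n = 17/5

m = 3/5, n = -11/5

From equation 2: n = -17/5 + 2·m.
Substitute into equation 1 and solve: m = 3/5.
Then n = -11/5.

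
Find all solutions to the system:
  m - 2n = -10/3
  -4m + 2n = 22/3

m = -4/3, n = 1

From equation 1: m = -10/3 + 2·n.
Substitute into equation 2 and solve: n = 1.
Then m = -4/3.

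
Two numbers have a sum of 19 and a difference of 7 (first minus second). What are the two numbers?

Let x = first number, y = second number.
  x + y = 19
  x - y = 7
From equation 1: x = 19 − y.
Substitute into equation 2 and solve: y = 6.
Then x = 13.

first number: 13, second number: 6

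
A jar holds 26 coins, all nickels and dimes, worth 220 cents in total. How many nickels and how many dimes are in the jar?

Let n = nickels, d = dimes.
  n + d = 26
  5n + 10d = 220
From equation 1: n = 26 − d.
Substitute into equation 2 and solve: d = 18.
Then n = 8.

nickels: 8, dimes: 18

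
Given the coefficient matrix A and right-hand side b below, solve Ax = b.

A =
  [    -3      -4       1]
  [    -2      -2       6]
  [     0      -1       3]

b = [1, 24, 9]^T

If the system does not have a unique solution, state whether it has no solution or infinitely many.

Row-reduce the augmented matrix:
R1 ← R1 / (-3).
R2 ← R2 + 2·R1.
R2 ← R2 / (2/3).
R1 ← R1 − 4/3·R2.
R3 ← R3 + 1·R2.
R3 ← R3 / (11).
R1 ← R1 + 11·R3.
R2 ← R2 − 8·R3.
Reading off the reduced rows gives x_1 = -3, x_2 = 3, x_3 = 4.

x_1 = -3, x_2 = 3, x_3 = 4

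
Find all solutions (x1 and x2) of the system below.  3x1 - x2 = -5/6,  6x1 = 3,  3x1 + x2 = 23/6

Row-reduce the augmented matrix:
R1 ← R1 / (3).
R2 ← R2 − 6·R1.
R3 ← R3 − 3·R1.
R2 ← R2 / (2).
R1 ← R1 + 1/3·R2.
R3 ← R3 − 2·R2.
R3 reduces to 0 = 0, so the extra equation is consistent.
Reading off the reduced rows gives x1 = 1/2, x2 = 7/3.

x1 = 1/2, x2 = 7/3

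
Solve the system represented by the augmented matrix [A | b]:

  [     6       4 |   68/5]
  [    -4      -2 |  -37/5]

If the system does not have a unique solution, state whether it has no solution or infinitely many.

Row-reduce the augmented matrix:
R1 ← R1 / (6).
R2 ← R2 + 4·R1.
R2 ← R2 / (2/3).
R1 ← R1 − 2/3·R2.
Reading off the reduced rows gives x_1 = 3/5, x_2 = 5/2.

x_1 = 3/5, x_2 = 5/2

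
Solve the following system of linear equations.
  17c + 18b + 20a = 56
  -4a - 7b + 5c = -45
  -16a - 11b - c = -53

Row-reduce the augmented matrix:
R1 ← R1 / (20).
R2 ← R2 + 4·R1.
R3 ← R3 + 16·R1.
R2 ← R2 / (-17/5).
R1 ← R1 − 9/10·R2.
R3 ← R3 − 17/5·R2.
R3 ← R3 / (21).
R1 ← R1 − 209/68·R3.
R2 ← R2 + 42/17·R3.
Reading off the reduced rows gives a = 0, b = 5, c = -2.

a = 0, b = 5, c = -2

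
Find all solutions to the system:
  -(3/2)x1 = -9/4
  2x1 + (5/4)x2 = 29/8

x1 = 3/2, x2 = 1/2

Row-reduce the augmented matrix:
R1 ← R1 / (-3/2).
R2 ← R2 − 2·R1.
R2 ← R2 / (5/4).
Reading off the reduced rows gives x1 = 3/2, x2 = 1/2.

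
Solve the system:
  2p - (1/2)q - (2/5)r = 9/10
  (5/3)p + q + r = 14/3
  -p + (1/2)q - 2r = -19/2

p = 1, q = -1, r = 4

Row-reduce the augmented matrix:
R1 ← R1 / (2).
R2 ← R2 − 5/3·R1.
R3 ← R3 + 1·R1.
R2 ← R2 / (17/12).
R1 ← R1 + 1/4·R2.
R3 ← R3 − 1/4·R2.
R3 ← R3 / (-207/85).
R1 ← R1 − 3/85·R3.
R2 ← R2 − 16/17·R3.
Reading off the reduced rows gives p = 1, q = -1, r = 4.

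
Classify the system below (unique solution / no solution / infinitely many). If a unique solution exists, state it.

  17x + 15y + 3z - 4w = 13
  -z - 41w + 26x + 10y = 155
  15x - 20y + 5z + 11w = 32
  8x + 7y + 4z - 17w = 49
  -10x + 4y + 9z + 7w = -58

no solution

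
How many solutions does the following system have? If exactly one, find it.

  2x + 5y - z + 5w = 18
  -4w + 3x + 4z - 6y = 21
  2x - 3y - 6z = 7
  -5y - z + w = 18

Row-reduce the augmented matrix:
R1 ← R1 / (2).
R2 ← R2 − 3·R1.
R3 ← R3 − 2·R1.
R2 ← R2 / (-27/2).
R1 ← R1 − 5/2·R2.
R3 ← R3 + 8·R2.
R4 ← R4 + 5·R2.
R3 ← R3 / (-223/27).
R1 ← R1 − 14/27·R3.
R2 ← R2 + 11/27·R3.
R4 ← R4 + 82/27·R3.
R4 ← R4 / (1024/223).
R1 ← R1 − 108/223·R4.
R2 ← R2 − 170/223·R4.
R3 ← R3 + 49/223·R4.
Reading off the reduced rows gives x = 5, y = -3, z = 2, w = 5.

x = 5, y = -3, z = 2, w = 5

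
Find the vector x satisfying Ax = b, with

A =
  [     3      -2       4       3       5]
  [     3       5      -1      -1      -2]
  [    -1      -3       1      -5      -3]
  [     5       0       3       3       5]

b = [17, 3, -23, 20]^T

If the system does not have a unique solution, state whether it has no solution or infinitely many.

Row-reduce:
R1 ← R1 / (3).
R2 ← R2 − 3·R1.
R3 ← R3 + 1·R1.
R4 ← R4 − 5·R1.
R2 ← R2 / (7).
R1 ← R1 + 2/3·R2.
R3 ← R3 + 11/3·R2.
R4 ← R4 − 10/3·R2.
R3 ← R3 / (-2/7).
R1 ← R1 − 6/7·R3.
R2 ← R2 + 5/7·R3.
R4 ← R4 + 9/7·R3.
R4 ← R4 / (82/3).
R1 ← R1 + 53/3·R4.
R2 ← R2 − 44/3·R4.
R3 ← R3 − 64/3·R4.
Rank is 4 with 5 unknowns, leaving x_5 free.

infinitely many solutions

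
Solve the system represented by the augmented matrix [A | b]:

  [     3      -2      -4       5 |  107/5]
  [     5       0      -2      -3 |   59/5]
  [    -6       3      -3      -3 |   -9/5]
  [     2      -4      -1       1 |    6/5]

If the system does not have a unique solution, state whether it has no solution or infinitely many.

Row-reduce the augmented matrix:
R1 ← R1 / (3).
R2 ← R2 − 5·R1.
R3 ← R3 + 6·R1.
R4 ← R4 − 2·R1.
R2 ← R2 / (10/3).
R1 ← R1 + 2/3·R2.
R3 ← R3 + 1·R2.
R4 ← R4 + 8/3·R2.
R3 ← R3 / (-48/5).
R1 ← R1 + 2/5·R3.
R2 ← R2 − 7/5·R3.
R4 ← R4 − 27/5·R3.
R4 ← R4 / (-75/8).
R1 ← R1 + 3/4·R4.
R2 ← R2 + 23/8·R4.
R3 ← R3 + 3/8·R4.
Reading off the reduced rows gives x_1 = 2, x_2 = 9/5, x_3 = -3, x_4 = 7/5.

x_1 = 2, x_2 = 9/5, x_3 = -3, x_4 = 7/5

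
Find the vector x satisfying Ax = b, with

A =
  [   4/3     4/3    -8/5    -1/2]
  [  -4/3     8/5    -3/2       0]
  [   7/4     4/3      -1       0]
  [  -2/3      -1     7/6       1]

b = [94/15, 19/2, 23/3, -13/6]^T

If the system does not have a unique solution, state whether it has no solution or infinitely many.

x_1 = 0, x_2 = 5, x_3 = -1, x_4 = 4

Row-reduce the augmented matrix:
R1 ← R1 / (4/3).
R2 ← R2 + 4/3·R1.
R3 ← R3 − 7/4·R1.
R4 ← R4 + 2/3·R1.
R2 ← R2 / (44/15).
R1 ← R1 − 1·R2.
R3 ← R3 + 5/12·R2.
R4 ← R4 + 1/3·R2.
R3 ← R3 / (1161/1760).
R1 ← R1 + 63/440·R3.
R2 ← R2 + 93/88·R3.
R4 ← R4 − 19/1320·R3.
R4 ← R4 / (18959/27864).
R1 ← R1 + 10/129·R4.
R2 ← R2 − 2375/3096·R4.
R3 ← R3 − 1030/1161·R4.
Reading off the reduced rows gives x_1 = 0, x_2 = 5, x_3 = -1, x_4 = 4.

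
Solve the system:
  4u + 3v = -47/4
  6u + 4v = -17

u = -2, v = -5/4

Row-reduce the augmented matrix:
R1 ← R1 / (4).
R2 ← R2 − 6·R1.
R2 ← R2 / (-1/2).
R1 ← R1 − 3/4·R2.
Reading off the reduced rows gives u = -2, v = -5/4.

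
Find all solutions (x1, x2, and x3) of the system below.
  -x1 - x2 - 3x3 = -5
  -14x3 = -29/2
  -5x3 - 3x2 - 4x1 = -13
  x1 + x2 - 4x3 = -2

Row-reduce:
R1 ← R1 / (-1).
R3 ← R3 + 4·R1.
R4 ← R4 − 1·R1.
Swap R2 and R3.
R1 ← R1 − 1·R2.
R3 ← R3 / (-14).
R1 ← R1 + 4·R3.
R2 ← R2 − 7·R3.
R4 ← R4 + 7·R3.
Row 4 reduces to 0 = 1/4, a contradiction. The system is inconsistent.

no solution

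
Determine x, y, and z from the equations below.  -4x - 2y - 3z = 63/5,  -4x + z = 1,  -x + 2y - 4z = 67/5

x = -1, y = 1/5, z = -3

Row-reduce the augmented matrix:
R1 ← R1 / (-4).
R2 ← R2 + 4·R1.
R3 ← R3 + 1·R1.
R2 ← R2 / (2).
R1 ← R1 − 1/2·R2.
R3 ← R3 − 5/2·R2.
R3 ← R3 / (-33/4).
R1 ← R1 + 1/4·R3.
R2 ← R2 − 2·R3.
Reading off the reduced rows gives x = -1, y = 1/5, z = -3.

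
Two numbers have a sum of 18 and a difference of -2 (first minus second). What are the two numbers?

Let x = first number, y = second number.
  y + x = 18
  x - y = -2
Row-reduce the augmented matrix:
R2 ← R2 − 1·R1.
R2 ← R2 / (-2).
R1 ← R1 − 1·R2.
Reading off the reduced rows gives x = 8, y = 10.

first number: 8, second number: 10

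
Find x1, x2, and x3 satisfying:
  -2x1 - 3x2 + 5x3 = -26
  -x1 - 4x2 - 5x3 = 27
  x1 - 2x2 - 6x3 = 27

x1 = -5, x2 = 2, x3 = -6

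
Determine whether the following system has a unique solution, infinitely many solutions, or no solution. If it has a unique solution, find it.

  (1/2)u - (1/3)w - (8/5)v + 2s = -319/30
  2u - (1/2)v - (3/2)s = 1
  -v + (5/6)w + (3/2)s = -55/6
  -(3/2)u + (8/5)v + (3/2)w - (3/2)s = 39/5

u = -1, v = 3, w = -2, s = -3

Row-reduce the augmented matrix:
R1 ← R1 / (1/2).
R2 ← R2 − 2·R1.
R4 ← R4 + 3/2·R1.
R2 ← R2 / (59/10).
R1 ← R1 + 16/5·R2.
R3 ← R3 + 1·R2.
R4 ← R4 + 16/5·R2.
R3 ← R3 / (125/118).
R1 ← R1 − 10/177·R3.
R2 ← R2 − 40/177·R3.
R4 ← R4 − 433/354·R3.
R4 ← R4 / (-197/375).
R1 ← R1 + 86/75·R4.
R2 ← R2 + 119/75·R4.
R3 ← R3 + 13/125·R4.
Reading off the reduced rows gives u = -1, v = 3, w = -2, s = -3.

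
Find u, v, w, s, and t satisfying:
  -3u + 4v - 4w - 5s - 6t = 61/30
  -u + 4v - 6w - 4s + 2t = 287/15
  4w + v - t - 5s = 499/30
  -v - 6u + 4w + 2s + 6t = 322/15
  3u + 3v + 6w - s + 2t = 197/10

u = -1, v = 7/3, w = 6/5, s = -5/2, t = 3

Row-reduce the augmented matrix:
R1 ← R1 / (-3).
R2 ← R2 + 1·R1.
R4 ← R4 + 6·R1.
R5 ← R5 − 3·R1.
R2 ← R2 / (8/3).
R1 ← R1 + 4/3·R2.
R3 ← R3 − 1·R2.
R4 ← R4 + 9·R2.
R5 ← R5 − 7·R2.
R3 ← R3 / (23/4).
R1 ← R1 + 1·R3.
R2 ← R2 + 7/4·R3.
R4 ← R4 + 15/4·R3.
R5 ← R5 − 57/4·R3.
R4 ← R4 / (33/23).
R1 ← R1 + 5/23·R4.
R2 ← R2 + 49/23·R4.
R3 ← R3 + 33/46·R4.
R5 ← R5 − 238/23·R4.
R5 ← R5 / (-2461/11).
R1 ← R1 − 89/11·R5.
R2 ← R2 − 496/11·R5.
R3 ← R3 − 29/2·R5.
R4 ← R4 − 229/11·R5.
Reading off the reduced rows gives u = -1, v = 7/3, w = 6/5, s = -5/2, t = 3.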